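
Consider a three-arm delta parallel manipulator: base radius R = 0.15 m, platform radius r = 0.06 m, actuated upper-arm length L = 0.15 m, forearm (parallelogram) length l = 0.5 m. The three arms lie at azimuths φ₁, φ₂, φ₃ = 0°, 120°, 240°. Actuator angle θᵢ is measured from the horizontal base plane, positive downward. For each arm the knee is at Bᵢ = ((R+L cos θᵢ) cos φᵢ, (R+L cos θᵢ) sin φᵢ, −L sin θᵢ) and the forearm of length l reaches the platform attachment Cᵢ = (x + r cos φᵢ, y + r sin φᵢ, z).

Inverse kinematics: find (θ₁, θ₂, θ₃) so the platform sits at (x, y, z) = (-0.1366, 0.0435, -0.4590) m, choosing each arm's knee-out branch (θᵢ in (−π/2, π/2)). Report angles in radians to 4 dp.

arm 1 (φ=0.0°): x'=-0.1366, y'=0.0435
  A=0.2266, B=-0.4590, C=(l²−L²−A²−y'²−z²)/(2L)=-0.1214
  γ=atan2(-0.4590,0.2266)=-1.1122;  ψ=arccos(-0.2372)=1.8102;  θ1=γ+ψ≈0.6980
φ2=120.0° → target in arm frame (0.1060, 0.0965)
  A cos θ + B sin θ = C:  -0.0160·cos θ + -0.4590·sin θ = 0.0241
  γ=atan2(-0.4590,-0.0160)=-1.6056;  ψ=arccos(0.0526)=1.5182;  θ2=γ+ψ≈-0.0874
φ3=240.0° → target in arm frame (0.0306, -0.1400)
  A=0.0594, B=-0.4590, C=(l²−L²−A²−y'²−z²)/(2L)=-0.0211
  √(A²+B²)=0.4628;  θ3 = -1.4422+1.6163 ≈ 0.1742

θ₁ = 0.6980, θ₂ = -0.0874, θ₃ = 0.1742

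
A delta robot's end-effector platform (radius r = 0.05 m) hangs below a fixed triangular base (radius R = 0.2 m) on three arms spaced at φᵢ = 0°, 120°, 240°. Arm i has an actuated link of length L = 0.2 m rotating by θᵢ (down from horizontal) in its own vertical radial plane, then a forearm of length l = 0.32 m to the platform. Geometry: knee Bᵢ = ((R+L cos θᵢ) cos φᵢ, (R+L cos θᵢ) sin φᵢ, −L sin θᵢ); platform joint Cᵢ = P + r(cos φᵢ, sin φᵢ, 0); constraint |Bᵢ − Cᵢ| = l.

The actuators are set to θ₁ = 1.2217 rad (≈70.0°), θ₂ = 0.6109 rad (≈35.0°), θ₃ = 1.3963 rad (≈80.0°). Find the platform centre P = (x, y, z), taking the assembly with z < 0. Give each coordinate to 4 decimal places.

(-0.0293, 0.1088, -0.3588)

φ1=0.0°: virtual centre (0.2184, 0.0000, -0.1879), radius l
centre 2 = (0.3138·cos120.0°, 0.3138·sin120.0°, -0.1147) = (-0.1569, 0.2718, -0.1147)
arm 3 at φ=240.0°: ρ3 = 0.1847;  centre 3 = (-0.0924, -0.1600, -0.1970)
eliminate P² terms by subtracting sphere 1 from 2 and 3
linear system: -0.7506x+0.5436y = 0.0286−0.1464z; -0.6215x+-0.3199y = -0.0101−-0.0181z
det = 0.5780;  x = -0.0063+0.0641z,  y = 0.0439+-0.1809z
sphere 1 gives Az²+Bz+C=0 with A=1.0368, B=0.3312, C=-0.0146;  B²−4AC=0.1704;  roots -0.3588, 0.0394;  negative root z = -0.3588
x = -0.0293, y = 0.1088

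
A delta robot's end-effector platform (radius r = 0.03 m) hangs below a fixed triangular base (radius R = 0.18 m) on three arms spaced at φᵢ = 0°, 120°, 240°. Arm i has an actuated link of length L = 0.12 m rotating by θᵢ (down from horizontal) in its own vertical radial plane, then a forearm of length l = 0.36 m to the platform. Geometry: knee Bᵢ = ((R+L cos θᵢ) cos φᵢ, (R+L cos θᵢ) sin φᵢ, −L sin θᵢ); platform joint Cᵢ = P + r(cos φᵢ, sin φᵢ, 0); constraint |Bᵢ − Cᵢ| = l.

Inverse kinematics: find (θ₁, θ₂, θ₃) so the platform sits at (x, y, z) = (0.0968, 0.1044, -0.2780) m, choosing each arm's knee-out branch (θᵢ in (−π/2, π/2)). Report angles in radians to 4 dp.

rotate P by −φ1: (0.0968, 0.1044, -0.2780)
  A cos θ + B sin θ = C:  0.0532·cos θ + -0.2780·sin θ = 0.1008
  √(A²+B²)=0.2830;  θ1 = -1.3817+1.2068 ≈ -0.1750
φ2=120.0° → target in arm frame (0.0420, -0.1360)
  e−x'=0.1080;  (l²−L²−(e−x')²−y'²−z²)/2L = 0.0323
  √(A²+B²)=0.2982;  θ2 = -1.2003+1.4623 ≈ 0.2620
arm 3 (φ=240.0°): x'=-0.1388, y'=0.0316
  A cos θ + B sin θ = C:  0.2888·cos θ + -0.2780·sin θ = -0.1937
  θ3 = atan2(B,A) + arccos(C/0.4009) = 1.3089

θ₁ = -0.1750, θ₂ = 0.2620, θ₃ = 1.3089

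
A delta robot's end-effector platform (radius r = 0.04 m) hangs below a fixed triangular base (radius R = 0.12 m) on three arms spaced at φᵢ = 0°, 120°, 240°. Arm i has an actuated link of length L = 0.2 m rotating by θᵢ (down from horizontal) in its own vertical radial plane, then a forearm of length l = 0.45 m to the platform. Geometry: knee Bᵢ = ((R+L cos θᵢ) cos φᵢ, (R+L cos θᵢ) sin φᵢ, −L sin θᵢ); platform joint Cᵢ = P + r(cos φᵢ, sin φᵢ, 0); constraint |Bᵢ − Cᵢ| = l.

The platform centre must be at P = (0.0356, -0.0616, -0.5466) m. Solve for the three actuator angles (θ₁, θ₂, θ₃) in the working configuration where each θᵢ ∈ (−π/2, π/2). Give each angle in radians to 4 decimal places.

arm 1 (φ=0.0°): x'=0.0356, y'=-0.0616
  A cos θ + B sin θ = C:  0.0444·cos θ + -0.5466·sin θ = -0.3551
  θ1 = atan2(B,A) + arccos(C/0.5484) = 0.7854
rotate P by −φ2: (-0.0711, 0.0000, -0.5466)
  A=0.1511, B=-0.5466, C=(l²−L²−A²−y'²−z²)/(2L)=-0.3978
  γ=atan2(-0.5466,0.1511)=-1.3010;  ψ=arccos(-0.7014)=2.3482;  θ2=γ+ψ≈1.0472
φ3=240.0° → target in arm frame (0.0355, 0.0616)
  A=0.0445, B=-0.5466, C=(l²−L²−A²−y'²−z²)/(2L)=-0.3551
  √(A²+B²)=0.5484;  θ3 = -1.4896+2.2752 ≈ 0.7855

θ₁ = 0.7854, θ₂ = 1.0472, θ₃ = 0.7855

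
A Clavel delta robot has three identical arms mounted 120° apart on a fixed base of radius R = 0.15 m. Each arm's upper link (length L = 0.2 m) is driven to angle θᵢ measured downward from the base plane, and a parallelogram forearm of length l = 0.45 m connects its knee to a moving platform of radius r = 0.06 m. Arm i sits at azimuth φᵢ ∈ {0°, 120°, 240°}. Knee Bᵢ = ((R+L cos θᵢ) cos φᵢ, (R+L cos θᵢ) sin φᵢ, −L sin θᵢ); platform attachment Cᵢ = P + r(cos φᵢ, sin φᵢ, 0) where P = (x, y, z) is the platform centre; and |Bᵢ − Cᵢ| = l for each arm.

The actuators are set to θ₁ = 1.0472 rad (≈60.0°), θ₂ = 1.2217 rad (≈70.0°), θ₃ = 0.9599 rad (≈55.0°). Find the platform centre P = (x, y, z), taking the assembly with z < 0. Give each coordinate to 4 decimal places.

(0.0125, -0.0588, -0.5825)

arm 1 at φ=0.0°: e+L cos θ1 = 0.1900;  centre 1 = (0.1900, 0.0000, -0.1732)
centre 2 = (0.1584·cos120.0°, 0.1584·sin120.0°, -0.1879) = (-0.0792, 0.1372, -0.1879)
φ3=240.0°: virtual centre (-0.1024, -0.1773, -0.1638), radius l
eliminate P² terms by subtracting sphere 1 from 2 and 3
[-0.5384 0.2744 -0.0295]·P = -0.0057;  [-0.5847 -0.3546 0.0188]·P = 0.0026
det = 0.3513;  x = 0.0037+-0.0151z,  y = -0.0135+0.0778z
sphere 1 gives Az²+Bz+C=0 with A=1.0063, B=0.3499, C=-0.1376;  B²−4AC=0.6763;  roots -0.5825, 0.2347;  negative root z = -0.5825
x = 0.0125, y = -0.0588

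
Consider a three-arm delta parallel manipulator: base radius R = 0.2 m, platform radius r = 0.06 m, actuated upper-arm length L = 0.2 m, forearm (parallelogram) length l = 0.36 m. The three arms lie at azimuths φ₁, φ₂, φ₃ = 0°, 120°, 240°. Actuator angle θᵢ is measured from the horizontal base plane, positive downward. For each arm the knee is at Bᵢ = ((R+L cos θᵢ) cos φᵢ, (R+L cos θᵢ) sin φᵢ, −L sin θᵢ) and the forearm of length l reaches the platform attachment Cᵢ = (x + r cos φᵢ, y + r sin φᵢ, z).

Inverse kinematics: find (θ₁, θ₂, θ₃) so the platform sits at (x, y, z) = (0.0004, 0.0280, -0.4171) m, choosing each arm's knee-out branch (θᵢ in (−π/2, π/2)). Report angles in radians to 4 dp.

θ₁ = 0.9600, θ₂ = 0.8729, θ₃ = 1.0472

rotate P by −φ1: (0.0004, 0.0280, -0.4171)
  e−x'=0.1396;  (l²−L²−(e−x')²−y'²−z²)/2L = -0.2616
  √(A²+B²)=0.4398;  θ1 = -1.2478+2.2078 ≈ 0.9600
φ2=120.0° → target in arm frame (0.0240, -0.0143)
  A cos θ + B sin θ = C:  0.1160·cos θ + -0.4171·sin θ = -0.2451
  √(A²+B²)=0.4329;  θ2 = -1.2996+2.1725 ≈ 0.8729
arm 3 (φ=240.0°): x'=-0.0244, y'=-0.0137
  A=0.1644, B=-0.4171, C=(l²−L²−A²−y'²−z²)/(2L)=-0.2790
  γ=atan2(-0.4171,0.1644)=-1.1952;  ψ=arccos(-0.6223)=2.2425;  θ3=γ+ψ≈1.0472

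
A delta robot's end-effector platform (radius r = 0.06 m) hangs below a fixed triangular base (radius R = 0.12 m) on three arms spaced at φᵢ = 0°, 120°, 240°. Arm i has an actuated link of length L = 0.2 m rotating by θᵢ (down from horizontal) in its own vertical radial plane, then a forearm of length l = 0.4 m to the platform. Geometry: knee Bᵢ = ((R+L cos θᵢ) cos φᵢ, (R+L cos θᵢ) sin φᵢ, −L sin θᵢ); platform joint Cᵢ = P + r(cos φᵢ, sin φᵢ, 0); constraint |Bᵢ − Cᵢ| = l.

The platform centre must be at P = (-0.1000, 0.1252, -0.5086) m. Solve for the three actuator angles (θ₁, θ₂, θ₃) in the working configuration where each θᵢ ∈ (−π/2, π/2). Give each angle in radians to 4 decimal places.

θ₁ = 1.3090, θ₂ = 0.6109, θ₃ = 1.2216

φ1=0.0° → target in arm frame (-0.1000, 0.1252)
  e−x'=0.1600;  (l²−L²−(e−x')²−y'²−z²)/2L = -0.4499
  γ=atan2(-0.5086,0.1600)=-1.2660;  ψ=arccos(-0.8438)=2.5751;  θ1=γ+ψ≈1.3090
rotate P by −φ2: (0.1584, 0.0240, -0.5086)
  A cos θ + B sin θ = C:  -0.0984·cos θ + -0.5086·sin θ = -0.3723
  √(A²+B²)=0.5180;  θ2 = -1.7620+2.3728 ≈ 0.6109
φ3=240.0° → target in arm frame (-0.0584, -0.1492)
  A cos θ + B sin θ = C:  0.1184·cos θ + -0.5086·sin θ = -0.4374
  θ3 = atan2(B,A) + arccos(C/0.5222) = 1.2216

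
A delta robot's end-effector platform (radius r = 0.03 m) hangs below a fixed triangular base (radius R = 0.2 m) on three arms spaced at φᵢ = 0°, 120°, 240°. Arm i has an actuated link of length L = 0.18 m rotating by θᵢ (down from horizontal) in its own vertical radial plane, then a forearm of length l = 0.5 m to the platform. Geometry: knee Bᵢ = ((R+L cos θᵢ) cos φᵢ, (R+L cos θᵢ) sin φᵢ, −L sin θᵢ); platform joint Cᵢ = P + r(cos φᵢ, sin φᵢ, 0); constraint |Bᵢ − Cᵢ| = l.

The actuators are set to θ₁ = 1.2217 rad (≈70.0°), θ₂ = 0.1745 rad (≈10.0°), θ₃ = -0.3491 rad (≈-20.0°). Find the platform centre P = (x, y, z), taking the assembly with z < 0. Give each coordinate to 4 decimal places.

(-0.2197, -0.0580, -0.3765)

arm 1 at φ=0.0°: ρ1 = 0.2316;  centre 1 = (0.2316, 0.0000, -0.1691)
centre 2 = (0.3473·cos120.0°, 0.3473·sin120.0°, -0.0313) = (-0.1736, 0.3007, -0.0313)
φ3=240.0°: virtual centre (-0.1696, -0.2937, 0.0616), radius l
subtract pairs → two planes through P
linear system: -0.8104x+0.6015y = 0.0393−0.2758z; -0.8023x+-0.5874y = 0.0366−0.4614z
det = 0.9586;  x = -0.0471+0.4585z,  y = 0.0020+0.1593z
sphere 1 gives Az²+Bz+C=0 with A=1.2356, B=0.0834, C=-0.1438;  B²−4AC=0.7175;  roots -0.3765, 0.3090;  negative root z = -0.3765
x = -0.2197, y = -0.0580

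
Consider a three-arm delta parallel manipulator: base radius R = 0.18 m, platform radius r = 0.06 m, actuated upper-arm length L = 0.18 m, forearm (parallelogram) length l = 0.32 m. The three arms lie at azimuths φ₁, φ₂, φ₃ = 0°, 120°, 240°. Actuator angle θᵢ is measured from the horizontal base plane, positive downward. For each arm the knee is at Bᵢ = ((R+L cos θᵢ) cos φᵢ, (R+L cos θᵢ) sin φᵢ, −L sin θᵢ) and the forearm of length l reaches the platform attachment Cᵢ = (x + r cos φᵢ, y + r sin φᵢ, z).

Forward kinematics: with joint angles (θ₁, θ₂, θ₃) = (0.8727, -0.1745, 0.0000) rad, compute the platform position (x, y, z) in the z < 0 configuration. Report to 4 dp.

centre 1 = (0.2357·cos0.0°, 0.2357·sin0.0°, -0.1379) = (0.2357, 0.0000, -0.1379)
centre 2 = (0.2973·cos120.0°, 0.2973·sin120.0°, 0.0313) = (-0.1486, 0.2574, 0.0313)
φ3=240.0°: virtual centre (-0.1500, -0.2598, 0.0000), radius l
eliminate P² terms by subtracting sphere 1 from 2 and 3
[-0.7687 0.5149 0.3383]·P = 0.0148;  [-0.7714 -0.5196 0.2758]·P = 0.0154
Cramer: x(z) = -0.0196+0.3989z;  y(z) = -0.0006-0.0615z
into |P−centre ₁|² = l²: 1.1629z² + 0.0722z + -0.0182 = 0;  Δ = 0.0899;  z = -0.1599 or 0.0979 → z<0 root = -0.1599
x = -0.0834, y = 0.0092

(-0.0834, 0.0092, -0.1599)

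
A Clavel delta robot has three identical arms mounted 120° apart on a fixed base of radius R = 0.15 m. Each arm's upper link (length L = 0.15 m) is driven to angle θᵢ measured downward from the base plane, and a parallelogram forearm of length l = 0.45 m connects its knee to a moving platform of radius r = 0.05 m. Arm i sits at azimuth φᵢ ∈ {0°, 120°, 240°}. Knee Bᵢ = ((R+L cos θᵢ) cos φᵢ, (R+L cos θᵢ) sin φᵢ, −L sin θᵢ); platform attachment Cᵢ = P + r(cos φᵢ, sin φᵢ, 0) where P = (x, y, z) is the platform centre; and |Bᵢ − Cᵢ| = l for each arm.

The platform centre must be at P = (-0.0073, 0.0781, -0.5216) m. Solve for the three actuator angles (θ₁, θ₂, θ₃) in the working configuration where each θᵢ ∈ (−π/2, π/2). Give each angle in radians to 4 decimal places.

θ₁ = 0.9596, θ₂ = 0.6980, θ₃ = 1.1344

arm 1 (φ=0.0°): x'=-0.0073, y'=0.0781
  e−x'=0.1073;  (l²−L²−(e−x')²−y'²−z²)/2L = -0.3656
  γ=atan2(-0.5216,0.1073)=-1.3679;  ψ=arccos(-0.6865)=2.3275;  θ1=γ+ψ≈0.9596
φ2=120.0° → target in arm frame (0.0713, -0.0327)
  A cos θ + B sin θ = C:  0.0287·cos θ + -0.5216·sin θ = -0.3132
  √(A²+B²)=0.5224;  θ2 = -1.5158+2.2138 ≈ 0.6980
rotate P by −φ3: (-0.0640, -0.0454, -0.5216)
  A=0.1640, B=-0.5216, C=(l²−L²−A²−y'²−z²)/(2L)=-0.4034
  √(A²+B²)=0.5468;  θ3 = -1.2662+2.4006 ≈ 1.1344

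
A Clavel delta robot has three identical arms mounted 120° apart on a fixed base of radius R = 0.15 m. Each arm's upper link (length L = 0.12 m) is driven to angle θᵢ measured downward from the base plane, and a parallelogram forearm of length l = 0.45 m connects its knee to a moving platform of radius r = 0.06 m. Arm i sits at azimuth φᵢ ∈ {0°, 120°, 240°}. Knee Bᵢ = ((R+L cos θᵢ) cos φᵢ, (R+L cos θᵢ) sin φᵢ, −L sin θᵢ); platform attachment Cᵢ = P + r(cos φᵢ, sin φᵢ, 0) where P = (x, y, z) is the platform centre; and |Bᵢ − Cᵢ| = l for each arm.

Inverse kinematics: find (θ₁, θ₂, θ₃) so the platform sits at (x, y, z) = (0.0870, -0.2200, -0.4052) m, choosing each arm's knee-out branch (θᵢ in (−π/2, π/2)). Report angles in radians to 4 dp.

φ1=0.0° → target in arm frame (0.0870, -0.2200)
  e−x'=0.0030;  (l²−L²−(e−x')²−y'²−z²)/2L = -0.1021
  θ1 = atan2(B,A) + arccos(C/0.4052) = 0.2620
φ2=120.0° → target in arm frame (-0.2340, 0.0347)
  A cos θ + B sin θ = C:  0.3240·cos θ + -0.4052·sin θ = -0.3428
  θ2 = atan2(B,A) + arccos(C/0.5188) = 1.3964
φ3=240.0° → target in arm frame (0.1470, 0.1853)
  A=-0.0570, B=-0.4052, C=(l²−L²−A²−y'²−z²)/(2L)=-0.0570
  γ=atan2(-0.4052,-0.0570)=-1.7106;  ψ=arccos(-0.1394)=1.7107;  θ3=γ+ψ≈0.0001

θ₁ = 0.2620, θ₂ = 1.3964, θ₃ = 0.0001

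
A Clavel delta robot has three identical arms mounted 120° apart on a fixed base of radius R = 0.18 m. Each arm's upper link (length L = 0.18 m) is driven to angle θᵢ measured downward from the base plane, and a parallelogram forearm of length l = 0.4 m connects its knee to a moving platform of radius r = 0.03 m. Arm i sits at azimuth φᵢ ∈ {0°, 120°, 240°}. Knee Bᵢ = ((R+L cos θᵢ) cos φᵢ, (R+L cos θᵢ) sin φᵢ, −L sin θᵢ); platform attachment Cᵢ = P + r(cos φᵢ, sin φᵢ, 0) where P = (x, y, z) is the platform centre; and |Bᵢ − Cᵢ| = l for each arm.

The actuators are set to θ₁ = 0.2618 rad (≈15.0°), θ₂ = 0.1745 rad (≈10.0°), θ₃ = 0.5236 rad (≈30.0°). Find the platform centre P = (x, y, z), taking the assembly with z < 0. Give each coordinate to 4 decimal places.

(0.0115, 0.0375, -0.2937)

φ1=0.0°: virtual centre (0.3239, 0.0000, -0.0466), radius l
centre 2 = (0.3273·cos120.0°, 0.3273·sin120.0°, -0.0313) = (-0.1636, 0.2834, -0.0313)
φ3=240.0°: virtual centre (-0.1529, -0.2649, -0.0900), radius l
eliminate P² terms by subtracting sphere 1 from 2 and 3
linear system: -0.9750x+0.5668y = 0.0010−0.0307z; -0.9536x+-0.5298y = -0.0054−-0.0868z
Cramer: x(z) = 0.0024-0.0312z;  y(z) = 0.0059-0.1078z
quadratic in z: (1.0126)z²+(0.1120)z+(-0.0544)=0, √Δ=0.4827 → z ∈ {-0.2937, 0.1831}; z = -0.2937 (taking z<0)
x = 0.0115, y = 0.0375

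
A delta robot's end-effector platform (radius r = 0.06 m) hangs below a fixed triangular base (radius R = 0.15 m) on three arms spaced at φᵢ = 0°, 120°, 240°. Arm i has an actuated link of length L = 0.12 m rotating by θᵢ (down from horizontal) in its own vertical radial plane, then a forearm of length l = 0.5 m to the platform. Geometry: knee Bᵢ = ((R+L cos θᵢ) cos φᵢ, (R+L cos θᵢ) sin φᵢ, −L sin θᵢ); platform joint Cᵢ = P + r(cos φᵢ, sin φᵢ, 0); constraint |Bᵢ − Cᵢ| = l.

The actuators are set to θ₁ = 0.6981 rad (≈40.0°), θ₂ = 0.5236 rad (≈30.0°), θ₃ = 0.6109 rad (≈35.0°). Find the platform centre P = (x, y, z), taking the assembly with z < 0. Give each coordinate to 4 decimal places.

arm 1 at φ=0.0°: (R−r)+L cos θ1 = 0.1819;  S1 = (0.1819, 0.0000, -0.0771)
S2 = (0.1939·cos120.0°, 0.1939·sin120.0°, -0.0600) = (-0.0970, 0.1679, -0.0600)
φ3=240.0°: virtual centre (-0.0941, -0.1631, -0.0688), radius l
eliminate P² terms by subtracting sphere 1 from 2 and 3
plane₁₂: -0.5578x+0.3359y+0.0343z = 0.0022
Cramer: x(z) = -0.0030+0.0456z;  y(z) = 0.0015-0.0263z
sphere 1 gives Az²+Bz+C=0 with A=1.0028, B=0.1373, C=-0.2099;  B²−4AC=0.8606;  roots -0.5310, 0.3941;  negative root z = -0.5310
x = -0.0272, y = 0.0155

(-0.0272, 0.0155, -0.5310)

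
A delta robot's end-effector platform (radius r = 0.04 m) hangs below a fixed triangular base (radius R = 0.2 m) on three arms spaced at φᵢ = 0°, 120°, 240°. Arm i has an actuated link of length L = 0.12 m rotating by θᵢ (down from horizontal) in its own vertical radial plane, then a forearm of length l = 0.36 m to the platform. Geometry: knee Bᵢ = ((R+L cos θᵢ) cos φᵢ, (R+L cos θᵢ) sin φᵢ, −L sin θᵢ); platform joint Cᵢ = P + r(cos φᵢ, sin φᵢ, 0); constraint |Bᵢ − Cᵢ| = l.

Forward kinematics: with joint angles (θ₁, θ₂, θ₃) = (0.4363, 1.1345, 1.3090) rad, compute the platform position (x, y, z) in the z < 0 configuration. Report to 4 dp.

(0.0904, 0.0190, -0.3629)

centre 1 = (0.2688·cos0.0°, 0.2688·sin0.0°, -0.0507) = (0.2688, 0.0000, -0.0507)
centre 2 = (0.2107·cos120.0°, 0.2107·sin120.0°, -0.1088) = (-0.1054, 0.1825, -0.1088)
φ3=240.0°: virtual centre (-0.0955, -0.1655, -0.1159), radius l
eliminate P² terms by subtracting sphere 1 from 2 and 3
[-0.7482 0.3650 -0.1161]·P = -0.0186;  [-0.7286 -0.3309 -0.1304]·P = -0.0249
det = 0.5135;  x = 0.0296+-0.1675z,  y = 0.0099+-0.0253z
into |P−centre ₁|² = l²: 1.0287z² + 0.1810z + -0.0698 = 0;  Δ = 0.3198;  z = -0.3629 or 0.1869 → z<0 root = -0.3629
x = 0.0904, y = 0.0190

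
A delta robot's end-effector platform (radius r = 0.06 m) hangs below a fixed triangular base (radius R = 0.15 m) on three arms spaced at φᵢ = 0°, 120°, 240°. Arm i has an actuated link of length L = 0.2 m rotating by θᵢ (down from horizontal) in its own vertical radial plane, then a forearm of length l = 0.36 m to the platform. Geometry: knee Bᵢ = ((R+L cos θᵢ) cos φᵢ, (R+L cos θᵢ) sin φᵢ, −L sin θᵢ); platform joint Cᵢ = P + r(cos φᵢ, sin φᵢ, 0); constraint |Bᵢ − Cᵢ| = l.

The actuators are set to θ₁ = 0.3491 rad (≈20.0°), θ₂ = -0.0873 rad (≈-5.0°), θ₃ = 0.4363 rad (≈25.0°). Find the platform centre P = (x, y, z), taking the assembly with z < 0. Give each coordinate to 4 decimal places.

arm 1 at φ=0.0°: ρ1 = 0.2779;  O1 = (0.2779, 0.0000, -0.0684)
φ2=120.0°: virtual centre (-0.1446, 0.2505, 0.0174), radius l
φ3=240.0°: virtual centre (-0.1356, -0.2349, -0.0845), radius l
subtract pairs → two planes through P
linear system: -0.8451x+0.5010y = 0.0020−0.1717z; -0.8271x+-0.4698y = -0.0012−-0.0322z
det = 0.8114;  x = -0.0004+0.0795z,  y = 0.0033+-0.2086z
quadratic in z: (1.0498)z²+(0.0912)z+(-0.0474)=0, √Δ=0.4554 → z ∈ {-0.2603, 0.1735}; z = -0.2603 (taking z<0)
x = -0.0211, y = 0.0576

(-0.0211, 0.0576, -0.2603)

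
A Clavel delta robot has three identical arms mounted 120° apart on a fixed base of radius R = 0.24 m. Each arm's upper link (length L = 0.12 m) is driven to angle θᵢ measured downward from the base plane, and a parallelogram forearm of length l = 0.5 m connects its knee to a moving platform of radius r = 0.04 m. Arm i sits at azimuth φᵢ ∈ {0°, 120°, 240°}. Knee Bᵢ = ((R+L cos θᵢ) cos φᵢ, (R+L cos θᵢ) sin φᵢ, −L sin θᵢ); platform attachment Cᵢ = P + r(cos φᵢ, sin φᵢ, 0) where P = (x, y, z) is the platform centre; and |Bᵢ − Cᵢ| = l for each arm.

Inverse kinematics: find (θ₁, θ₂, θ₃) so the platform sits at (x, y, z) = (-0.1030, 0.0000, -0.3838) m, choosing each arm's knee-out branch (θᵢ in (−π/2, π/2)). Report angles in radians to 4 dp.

arm 1 (φ=0.0°): x'=-0.1030, y'=0.0000
  e−x'=0.3030;  (l²−L²−(e−x')²−y'²−z²)/2L = -0.0146
  √(A²+B²)=0.4890;  θ1 = -0.9025+1.6007 ≈ 0.6982
φ2=120.0° → target in arm frame (0.0515, 0.0892)
  e−x'=0.1485;  (l²−L²−(e−x')²−y'²−z²)/2L = 0.2429
  γ=atan2(-0.3838,0.1485)=-1.2016;  ψ=arccos(0.5902)=0.9395;  θ2=γ+ψ≈-0.2621
φ3=240.0° → target in arm frame (0.0515, -0.0892)
  A cos θ + B sin θ = C:  0.1485·cos θ + -0.3838·sin θ = 0.2429
  θ3 = atan2(B,A) + arccos(C/0.4115) = -0.2621

θ₁ = 0.6982, θ₂ = -0.2621, θ₃ = -0.2621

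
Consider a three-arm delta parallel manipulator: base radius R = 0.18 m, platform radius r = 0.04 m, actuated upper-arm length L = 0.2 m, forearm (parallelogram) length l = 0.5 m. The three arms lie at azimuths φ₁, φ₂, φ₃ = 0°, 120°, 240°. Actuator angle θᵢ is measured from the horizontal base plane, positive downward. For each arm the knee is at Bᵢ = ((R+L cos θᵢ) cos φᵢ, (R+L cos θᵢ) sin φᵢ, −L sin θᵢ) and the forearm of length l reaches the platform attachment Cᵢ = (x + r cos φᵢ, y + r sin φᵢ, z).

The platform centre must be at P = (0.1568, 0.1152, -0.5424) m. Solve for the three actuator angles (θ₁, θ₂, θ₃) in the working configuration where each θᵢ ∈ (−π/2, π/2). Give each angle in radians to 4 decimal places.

φ1=0.0° → target in arm frame (0.1568, 0.1152)
  A=-0.0168, B=-0.5424, C=(l²−L²−A²−y'²−z²)/(2L)=-0.2444
  θ1 = atan2(B,A) + arccos(C/0.5427) = 0.4362
rotate P by −φ2: (0.0214, -0.1934, -0.5424)
  A cos θ + B sin θ = C:  0.1186·cos θ + -0.5424·sin θ = -0.3392
  θ2 = atan2(B,A) + arccos(C/0.5552) = 0.8725
φ3=240.0° → target in arm frame (-0.1782, 0.0782)
  A=0.3182, B=-0.5424, C=(l²−L²−A²−y'²−z²)/(2L)=-0.4789
  √(A²+B²)=0.6288;  θ3 = -1.0403+2.4364 ≈ 1.3961

θ₁ = 0.4362, θ₂ = 0.8725, θ₃ = 1.3961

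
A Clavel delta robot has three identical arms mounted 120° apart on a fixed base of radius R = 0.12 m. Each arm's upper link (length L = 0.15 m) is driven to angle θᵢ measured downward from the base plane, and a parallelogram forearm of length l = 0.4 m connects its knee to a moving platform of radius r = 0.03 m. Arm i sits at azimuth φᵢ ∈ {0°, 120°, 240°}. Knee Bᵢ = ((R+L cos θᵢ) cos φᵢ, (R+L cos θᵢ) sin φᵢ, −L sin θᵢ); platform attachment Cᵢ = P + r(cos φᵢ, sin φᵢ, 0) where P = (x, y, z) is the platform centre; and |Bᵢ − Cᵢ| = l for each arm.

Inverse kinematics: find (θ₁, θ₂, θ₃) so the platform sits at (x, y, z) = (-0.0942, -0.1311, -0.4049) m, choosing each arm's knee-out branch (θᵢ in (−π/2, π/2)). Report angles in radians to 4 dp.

arm 1 (φ=0.0°): x'=-0.0942, y'=-0.1311
  A=0.1842, B=-0.4049, C=(l²−L²−A²−y'²−z²)/(2L)=-0.2585
  √(A²+B²)=0.4448;  θ1 = -1.1439+2.1910 ≈ 1.0471
φ2=120.0° → target in arm frame (-0.0664, 0.1471)
  A cos θ + B sin θ = C:  0.1564·cos θ + -0.4049·sin θ = -0.2419
  √(A²+B²)=0.4341;  θ2 = -1.2021+2.1618 ≈ 0.9597
arm 3 (φ=240.0°): x'=0.1606, y'=-0.0160
  A cos θ + B sin θ = C:  -0.0706·cos θ + -0.4049·sin θ = -0.1056
  γ=atan2(-0.4049,-0.0706)=-1.7435;  ψ=arccos(-0.2570)=1.8307;  θ3=γ+ψ≈0.0872

θ₁ = 1.0471, θ₂ = 0.9597, θ₃ = 0.0872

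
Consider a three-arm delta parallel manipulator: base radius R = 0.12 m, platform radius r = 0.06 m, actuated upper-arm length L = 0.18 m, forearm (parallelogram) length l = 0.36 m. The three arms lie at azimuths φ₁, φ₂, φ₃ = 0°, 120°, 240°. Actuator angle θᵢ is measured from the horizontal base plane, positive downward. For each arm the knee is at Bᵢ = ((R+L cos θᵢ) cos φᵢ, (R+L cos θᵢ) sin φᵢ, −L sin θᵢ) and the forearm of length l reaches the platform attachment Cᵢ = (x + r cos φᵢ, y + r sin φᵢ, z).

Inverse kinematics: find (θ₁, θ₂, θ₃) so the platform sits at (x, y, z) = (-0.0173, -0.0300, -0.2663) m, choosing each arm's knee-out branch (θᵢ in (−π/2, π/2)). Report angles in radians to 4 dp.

φ1=0.0° → target in arm frame (-0.0173, -0.0300)
  e−x'=0.0773;  (l²−L²−(e−x')²−y'²−z²)/2L = 0.0539
  √(A²+B²)=0.2773;  θ1 = -1.2883+1.3751 ≈ 0.0868
arm 2 (φ=120.0°): x'=-0.0173, y'=0.0300
  A cos θ + B sin θ = C:  0.0773·cos θ + -0.2663·sin θ = 0.0539
  θ2 = atan2(B,A) + arccos(C/0.2773) = 0.0870
rotate P by −φ3: (0.0346, 0.0000, -0.2663)
  A cos θ + B sin θ = C:  0.0254·cos θ + -0.2663·sin θ = 0.0712
  γ=atan2(-0.2663,0.0254)=-1.4758;  ψ=arccos(0.2663)=1.3013;  θ3=γ+ψ≈-0.1745

θ₁ = 0.0868, θ₂ = 0.0870, θ₃ = -0.1745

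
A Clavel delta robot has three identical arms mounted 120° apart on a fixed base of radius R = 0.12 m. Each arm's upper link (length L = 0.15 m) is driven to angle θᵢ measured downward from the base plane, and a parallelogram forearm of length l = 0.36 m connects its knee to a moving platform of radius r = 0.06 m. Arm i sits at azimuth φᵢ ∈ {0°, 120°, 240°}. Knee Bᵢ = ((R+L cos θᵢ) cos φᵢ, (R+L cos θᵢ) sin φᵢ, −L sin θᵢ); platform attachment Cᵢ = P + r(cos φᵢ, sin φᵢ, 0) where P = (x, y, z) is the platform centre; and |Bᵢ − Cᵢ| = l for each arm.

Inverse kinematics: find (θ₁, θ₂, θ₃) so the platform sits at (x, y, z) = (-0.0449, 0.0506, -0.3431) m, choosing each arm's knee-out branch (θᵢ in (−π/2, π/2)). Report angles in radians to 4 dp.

φ1=0.0° → target in arm frame (-0.0449, 0.0506)
  e−x'=0.1049;  (l²−L²−(e−x')²−y'²−z²)/2L = -0.0806
  γ=atan2(-0.3431,0.1049)=-1.2741;  ψ=arccos(-0.2247)=1.7974;  θ1=γ+ψ≈0.5233
rotate P by −φ2: (0.0663, 0.0136, -0.3431)
  A=-0.0063, B=-0.3431, C=(l²−L²−A²−y'²−z²)/(2L)=-0.0361
  √(A²+B²)=0.3432;  θ2 = -1.5891+1.6763 ≈ 0.0872
rotate P by −φ3: (-0.0214, -0.0642, -0.3431)
  A cos θ + B sin θ = C:  0.0814·cos θ + -0.3431·sin θ = -0.0712
  √(A²+B²)=0.3526;  θ3 = -1.3379+1.7741 ≈ 0.4362

θ₁ = 0.5233, θ₂ = 0.0872, θ₃ = 0.4362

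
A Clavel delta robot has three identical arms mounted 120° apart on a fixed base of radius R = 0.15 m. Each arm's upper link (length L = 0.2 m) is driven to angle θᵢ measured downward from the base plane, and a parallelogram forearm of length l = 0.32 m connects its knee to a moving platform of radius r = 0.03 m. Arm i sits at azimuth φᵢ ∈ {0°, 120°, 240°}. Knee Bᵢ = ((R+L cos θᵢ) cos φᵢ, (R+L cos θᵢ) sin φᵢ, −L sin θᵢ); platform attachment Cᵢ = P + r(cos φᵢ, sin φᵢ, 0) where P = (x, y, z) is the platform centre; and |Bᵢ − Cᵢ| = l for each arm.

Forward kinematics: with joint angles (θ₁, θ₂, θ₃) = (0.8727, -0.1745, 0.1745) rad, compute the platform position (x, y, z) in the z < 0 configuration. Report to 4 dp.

arm 1 at φ=0.0°: e+L cos θ1 = 0.2486;  S1 = (0.2486, 0.0000, -0.1532)
S2 = (0.3170·cos120.0°, 0.3170·sin120.0°, 0.0347) = (-0.1585, 0.2745, 0.0347)
φ3=240.0°: virtual centre (-0.1585, -0.2745, -0.0347), radius l
subtract pairs → two planes through P
[-0.8141 0.5490 0.3759]·P = 0.0164;  [-0.8141 -0.5490 0.2370]·P = 0.0164
Cramer: x(z) = -0.0202+0.3764z;  y(z) = 0.0000-0.1265z
into |P−S₁|² = l²: 1.1577z² + 0.1041z + -0.0067 = 0;  Δ = 0.0419;  z = -0.1334 or 0.0435 → z<0 root = -0.1334
x = -0.0704, y = 0.0169

(-0.0704, 0.0169, -0.1334)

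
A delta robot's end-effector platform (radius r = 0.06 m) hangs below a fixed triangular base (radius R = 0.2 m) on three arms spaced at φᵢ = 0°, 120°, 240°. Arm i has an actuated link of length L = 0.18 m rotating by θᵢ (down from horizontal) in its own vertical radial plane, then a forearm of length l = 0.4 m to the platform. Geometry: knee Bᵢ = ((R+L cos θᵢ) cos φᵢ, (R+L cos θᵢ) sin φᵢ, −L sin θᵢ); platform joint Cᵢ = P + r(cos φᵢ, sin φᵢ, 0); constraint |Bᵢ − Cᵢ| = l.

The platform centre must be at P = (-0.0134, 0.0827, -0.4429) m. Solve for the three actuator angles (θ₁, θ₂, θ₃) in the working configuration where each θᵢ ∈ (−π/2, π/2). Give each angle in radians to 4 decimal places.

θ₁ = 0.9599, θ₂ = 0.6108, θ₃ = 1.1347

φ1=0.0° → target in arm frame (-0.0134, 0.0827)
  A=0.1534, B=-0.4429, C=(l²−L²−A²−y'²−z²)/(2L)=-0.2748
  θ1 = atan2(B,A) + arccos(C/0.4687) = 0.9599
arm 2 (φ=120.0°): x'=0.0783, y'=-0.0297
  A cos θ + B sin θ = C:  0.0617·cos θ + -0.4429·sin θ = -0.2035
  γ=atan2(-0.4429,0.0617)=-1.4324;  ψ=arccos(-0.4550)=2.0432;  θ2=γ+ψ≈0.6108
arm 3 (φ=240.0°): x'=-0.0649, y'=-0.0530
  A cos θ + B sin θ = C:  0.2049·cos θ + -0.4429·sin θ = -0.3149
  θ3 = atan2(B,A) + arccos(C/0.4880) = 1.1347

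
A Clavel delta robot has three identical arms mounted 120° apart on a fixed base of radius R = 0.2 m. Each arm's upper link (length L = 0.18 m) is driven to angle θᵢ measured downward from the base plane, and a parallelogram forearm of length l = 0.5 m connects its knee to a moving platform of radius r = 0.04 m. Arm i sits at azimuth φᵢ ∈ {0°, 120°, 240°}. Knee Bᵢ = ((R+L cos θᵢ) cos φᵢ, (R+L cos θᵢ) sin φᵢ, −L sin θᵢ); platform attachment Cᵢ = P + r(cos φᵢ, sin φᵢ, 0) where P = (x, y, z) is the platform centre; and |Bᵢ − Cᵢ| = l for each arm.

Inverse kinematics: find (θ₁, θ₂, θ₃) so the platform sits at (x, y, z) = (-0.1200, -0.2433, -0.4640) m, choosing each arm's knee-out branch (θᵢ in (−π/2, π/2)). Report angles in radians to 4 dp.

arm 1 (φ=0.0°): x'=-0.1200, y'=-0.2433
  e−x'=0.2800;  (l²−L²−(e−x')²−y'²−z²)/2L = -0.3758
  √(A²+B²)=0.5419;  θ1 = -1.0278+2.3371 ≈ 1.3092
φ2=120.0° → target in arm frame (-0.1507, 0.2256)
  e−x'=0.3107;  (l²−L²−(e−x')²−y'²−z²)/2L = -0.4031
  θ2 = atan2(B,A) + arccos(C/0.5584) = 1.3965
φ3=240.0° → target in arm frame (0.2707, 0.0177)
  A=-0.1107, B=-0.4640, C=(l²−L²−A²−y'²−z²)/(2L)=-0.0285
  γ=atan2(-0.4640,-0.1107)=-1.8050;  ψ=arccos(-0.0598)=1.6306;  θ3=γ+ψ≈-0.1744

θ₁ = 1.3092, θ₂ = 1.3965, θ₃ = -0.1744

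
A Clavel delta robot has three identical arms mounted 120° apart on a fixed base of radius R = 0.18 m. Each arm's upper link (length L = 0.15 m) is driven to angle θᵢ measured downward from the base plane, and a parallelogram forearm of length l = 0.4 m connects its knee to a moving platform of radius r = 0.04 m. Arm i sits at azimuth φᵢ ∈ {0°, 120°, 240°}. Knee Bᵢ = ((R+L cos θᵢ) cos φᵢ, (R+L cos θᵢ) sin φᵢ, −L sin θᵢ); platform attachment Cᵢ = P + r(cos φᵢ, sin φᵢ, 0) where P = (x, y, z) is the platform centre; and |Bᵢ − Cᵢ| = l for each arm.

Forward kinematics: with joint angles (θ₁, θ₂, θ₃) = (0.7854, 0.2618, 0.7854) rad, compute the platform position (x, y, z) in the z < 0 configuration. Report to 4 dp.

φ1=0.0°: virtual centre (0.2461, 0.0000, -0.1061), radius l
S2 = (0.2849·cos120.0°, 0.2849·sin120.0°, -0.0388) = (-0.1424, 0.2467, -0.0388)
S3 = (0.2461·cos240.0°, 0.2461·sin240.0°, -0.1061) = (-0.1230, -0.2131, -0.1061)
|S₂|²−|S₁|² = 0.0109;  |S₃|²−|S₁|² = 0.0000
plane₁₂: -0.7770x+0.4934y+0.1345z = 0.0109
Cramer: x(z) = -0.0067+0.0824z;  y(z) = 0.0115-0.1428z
quadratic in z: (1.0272)z²+(0.1672)z+(-0.0847)=0, √Δ=0.6133 → z ∈ {-0.3799, 0.2172}; z = -0.3799 (taking z<0)
x = -0.0380, y = 0.0658

(-0.0380, 0.0658, -0.3799)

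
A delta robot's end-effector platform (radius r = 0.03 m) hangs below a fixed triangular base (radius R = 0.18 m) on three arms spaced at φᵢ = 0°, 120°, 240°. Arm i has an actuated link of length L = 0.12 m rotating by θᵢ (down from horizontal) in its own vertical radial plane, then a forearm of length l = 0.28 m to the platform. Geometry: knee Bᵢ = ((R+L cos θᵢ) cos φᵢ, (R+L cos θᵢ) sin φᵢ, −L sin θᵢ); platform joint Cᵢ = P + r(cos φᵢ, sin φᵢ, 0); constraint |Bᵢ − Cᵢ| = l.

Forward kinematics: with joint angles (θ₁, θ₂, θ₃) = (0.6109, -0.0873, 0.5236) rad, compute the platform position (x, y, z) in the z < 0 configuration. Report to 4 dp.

(-0.0211, 0.0266, -0.1402)

arm 1 at φ=0.0°: (R−r)+L cos θ1 = 0.2483;  O1 = (0.2483, 0.0000, -0.0688)
O2 = (0.2695·cos120.0°, 0.2695·sin120.0°, 0.0105) = (-0.1348, 0.2334, 0.0105)
O3 = (0.2539·cos240.0°, 0.2539·sin240.0°, -0.0600) = (-0.1270, -0.2199, -0.0600)
subtract pairs → two planes through P
[-0.7661 0.4669 0.1586]·P = 0.0064;  [-0.7505 -0.4398 0.0177]·P = 0.0017
det = 0.6873;  x = -0.0052+0.1135z,  y = 0.0051+-0.1535z
quadratic in z: (1.0364)z²+(0.0786)z+(-0.0094)=0, √Δ=0.2121 → z ∈ {-0.1402, 0.0644}; z = -0.1402 (taking z<0)
x = -0.0211, y = 0.0266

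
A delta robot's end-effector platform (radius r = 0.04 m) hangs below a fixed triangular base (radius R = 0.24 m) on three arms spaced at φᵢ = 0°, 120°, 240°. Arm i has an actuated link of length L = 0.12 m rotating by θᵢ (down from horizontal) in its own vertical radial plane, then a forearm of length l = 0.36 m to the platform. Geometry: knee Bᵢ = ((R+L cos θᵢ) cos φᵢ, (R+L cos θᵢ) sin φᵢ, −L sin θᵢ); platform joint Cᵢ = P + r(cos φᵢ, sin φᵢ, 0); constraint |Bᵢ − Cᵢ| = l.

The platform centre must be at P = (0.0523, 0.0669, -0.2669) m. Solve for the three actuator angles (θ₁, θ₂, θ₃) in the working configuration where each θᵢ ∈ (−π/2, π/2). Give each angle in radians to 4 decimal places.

θ₁ = 0.2616, θ₂ = 0.4370, θ₃ = 1.2218

rotate P by −φ1: (0.0523, 0.0669, -0.2669)
  e−x'=0.1477;  (l²−L²−(e−x')²−y'²−z²)/2L = 0.0736
  √(A²+B²)=0.3050;  θ1 = -1.0654+1.3270 ≈ 0.2616
arm 2 (φ=120.0°): x'=0.0318, y'=-0.0787
  A cos θ + B sin θ = C:  0.1682·cos θ + -0.2669·sin θ = 0.0395
  θ2 = atan2(B,A) + arccos(C/0.3155) = 0.4370
arm 3 (φ=240.0°): x'=-0.0841, y'=0.0118
  A=0.2841, B=-0.2669, C=(l²−L²−A²−y'²−z²)/(2L)=-0.1537
  θ3 = atan2(B,A) + arccos(C/0.3898) = 1.2218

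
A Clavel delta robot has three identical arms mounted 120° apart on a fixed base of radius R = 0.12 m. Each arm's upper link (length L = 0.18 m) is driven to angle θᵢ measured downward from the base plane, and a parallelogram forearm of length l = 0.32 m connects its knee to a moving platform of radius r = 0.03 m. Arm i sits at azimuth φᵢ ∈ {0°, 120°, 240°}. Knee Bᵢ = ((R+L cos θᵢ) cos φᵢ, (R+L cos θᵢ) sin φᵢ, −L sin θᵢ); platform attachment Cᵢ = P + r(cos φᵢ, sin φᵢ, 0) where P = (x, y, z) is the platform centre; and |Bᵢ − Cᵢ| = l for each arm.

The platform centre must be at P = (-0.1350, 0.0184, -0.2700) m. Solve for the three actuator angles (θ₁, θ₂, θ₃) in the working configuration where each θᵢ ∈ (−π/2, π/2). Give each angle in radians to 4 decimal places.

θ₁ = 1.1345, θ₂ = 0.1745, θ₃ = 0.3495

arm 1 (φ=0.0°): x'=-0.1350, y'=0.0184
  e−x'=0.2250;  (l²−L²−(e−x')²−y'²−z²)/2L = -0.1496
  √(A²+B²)=0.3515;  θ1 = -0.8761+2.0105 ≈ 1.1345
rotate P by −φ2: (0.0834, 0.1077, -0.2700)
  e−x'=0.0066;  (l²−L²−(e−x')²−y'²−z²)/2L = -0.0404
  √(A²+B²)=0.2701;  θ2 = -1.5465+1.7210 ≈ 0.1745
rotate P by −φ3: (0.0516, -0.1261, -0.2700)
  A cos θ + B sin θ = C:  0.0384·cos θ + -0.2700·sin θ = -0.0563
  γ=atan2(-0.2700,0.0384)=-1.4294;  ψ=arccos(-0.2066)=1.7789;  θ3=γ+ψ≈0.3495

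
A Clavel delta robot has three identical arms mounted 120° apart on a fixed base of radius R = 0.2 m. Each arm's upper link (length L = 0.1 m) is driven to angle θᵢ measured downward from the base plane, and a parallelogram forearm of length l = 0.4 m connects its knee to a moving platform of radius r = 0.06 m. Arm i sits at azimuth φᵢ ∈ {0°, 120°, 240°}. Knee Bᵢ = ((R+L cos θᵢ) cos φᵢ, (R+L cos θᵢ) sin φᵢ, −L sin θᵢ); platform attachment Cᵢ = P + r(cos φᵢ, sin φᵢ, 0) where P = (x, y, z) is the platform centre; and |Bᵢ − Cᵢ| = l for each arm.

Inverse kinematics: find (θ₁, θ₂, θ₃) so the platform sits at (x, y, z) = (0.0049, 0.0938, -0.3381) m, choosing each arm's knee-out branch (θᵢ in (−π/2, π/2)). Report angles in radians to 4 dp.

φ1=0.0° → target in arm frame (0.0049, 0.0938)
  e−x'=0.1351;  (l²−L²−(e−x')²−y'²−z²)/2L = 0.0432
  θ1 = atan2(B,A) + arccos(C/0.3641) = 0.2612
rotate P by −φ2: (0.0788, -0.0511, -0.3381)
  A=0.0612, B=-0.3381, C=(l²−L²−A²−y'²−z²)/(2L)=0.1466
  θ2 = atan2(B,A) + arccos(C/0.3436) = -0.2618
arm 3 (φ=240.0°): x'=-0.0837, y'=-0.0427
  A=0.2237, B=-0.3381, C=(l²−L²−A²−y'²−z²)/(2L)=-0.0808
  θ3 = atan2(B,A) + arccos(C/0.4054) = 0.7852

θ₁ = 0.2612, θ₂ = -0.2618, θ₃ = 0.7852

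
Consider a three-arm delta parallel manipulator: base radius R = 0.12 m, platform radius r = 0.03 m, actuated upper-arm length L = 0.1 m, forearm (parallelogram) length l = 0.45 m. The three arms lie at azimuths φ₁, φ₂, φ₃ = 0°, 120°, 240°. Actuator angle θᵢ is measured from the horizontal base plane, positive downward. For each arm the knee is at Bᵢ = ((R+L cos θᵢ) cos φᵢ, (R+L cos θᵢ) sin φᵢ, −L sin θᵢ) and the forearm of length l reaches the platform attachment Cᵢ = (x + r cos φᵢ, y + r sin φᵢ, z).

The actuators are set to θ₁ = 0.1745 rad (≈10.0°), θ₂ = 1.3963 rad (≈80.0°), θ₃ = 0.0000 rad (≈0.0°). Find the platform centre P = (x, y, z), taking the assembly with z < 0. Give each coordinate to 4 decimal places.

(0.0904, -0.1996, -0.4085)

φ1=0.0°: virtual centre (0.1885, 0.0000, -0.0174), radius l
φ2=120.0°: virtual centre (-0.0537, 0.0930, -0.0985), radius l
centre 3 = (0.1900·cos240.0°, 0.1900·sin240.0°, 0.0000) = (-0.0950, -0.1645, 0.0000)
eliminate P² terms by subtracting sphere 1 from 2 and 3
linear system: -0.4843x+0.1860y = -0.0146−-0.1622z; -0.5670x+-0.3291y = 0.0003−0.0347z
Cramer: x(z) = 0.0180-0.1772z;  y(z) = -0.0318+0.4109z
sphere 1 gives Az²+Bz+C=0 with A=1.2002, B=0.0691, C=-0.1721;  B²−4AC=0.8310;  roots -0.4085, 0.3510;  negative root z = -0.4085
x = 0.0904, y = -0.1996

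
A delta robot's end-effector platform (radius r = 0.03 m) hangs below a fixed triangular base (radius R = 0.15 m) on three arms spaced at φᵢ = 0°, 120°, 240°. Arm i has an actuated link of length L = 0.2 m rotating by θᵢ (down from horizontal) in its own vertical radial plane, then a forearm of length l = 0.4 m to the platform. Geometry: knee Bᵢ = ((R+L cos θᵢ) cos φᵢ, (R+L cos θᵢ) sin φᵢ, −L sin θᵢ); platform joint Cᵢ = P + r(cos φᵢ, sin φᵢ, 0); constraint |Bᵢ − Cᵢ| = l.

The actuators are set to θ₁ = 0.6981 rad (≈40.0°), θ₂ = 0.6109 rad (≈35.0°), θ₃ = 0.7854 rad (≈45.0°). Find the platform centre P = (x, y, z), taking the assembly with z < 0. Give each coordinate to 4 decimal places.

(0.0004, 0.0294, -0.4196)

O1 = (0.2732·cos0.0°, 0.2732·sin0.0°, -0.1286) = (0.2732, 0.0000, -0.1286)
φ2=120.0°: virtual centre (-0.1419, 0.2458, -0.1147), radius l
φ3=240.0°: virtual centre (-0.1307, -0.2264, -0.1414), radius l
|O₂|²−|O₁|² = 0.0025;  |O₃|²−|O₁|² = -0.0028
[-0.8303 0.4916 0.0277]·P = 0.0025;  [-0.8078 -0.4528 -0.0257]·P = -0.0028
det = 0.7731;  x = 0.0003+-0.0002z,  y = 0.0057+-0.0565z
into |P−O₁|² = l²: 1.0032z² + 0.2566z + -0.0690 = 0;  Δ = 0.3426;  z = -0.4196 or 0.1638 → z<0 root = -0.4196
x = 0.0004, y = 0.0294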